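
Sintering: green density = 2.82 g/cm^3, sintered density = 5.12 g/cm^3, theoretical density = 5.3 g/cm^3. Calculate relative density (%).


Relative = 5.12 / 5.3 * 100 = 96.6%

96.6


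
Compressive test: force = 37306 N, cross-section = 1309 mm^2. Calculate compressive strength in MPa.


CS = 37306 / 1309 = 28.5 MPa

28.5


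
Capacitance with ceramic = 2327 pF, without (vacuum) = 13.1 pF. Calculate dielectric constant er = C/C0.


er = 2327 / 13.1 = 177.63

177.63


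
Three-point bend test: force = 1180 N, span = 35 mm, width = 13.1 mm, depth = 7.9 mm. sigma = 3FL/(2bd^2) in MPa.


sigma = 3*1180*35/(2*13.1*7.9^2) = 75.8 MPa

75.8


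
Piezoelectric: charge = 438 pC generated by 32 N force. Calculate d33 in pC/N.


d33 = 438 / 32 = 13.7 pC/N

13.7


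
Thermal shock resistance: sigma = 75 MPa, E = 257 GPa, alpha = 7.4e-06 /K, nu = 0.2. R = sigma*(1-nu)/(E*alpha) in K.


R = 75*(1-0.2)/(257*1000*7.4e-06) = 32 K

32


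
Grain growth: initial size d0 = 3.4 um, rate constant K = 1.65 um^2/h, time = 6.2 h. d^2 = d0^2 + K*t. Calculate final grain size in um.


d^2 = 3.4^2 + 1.65*6.2 = 21.79
d = sqrt(21.79) = 4.67 um

4.67


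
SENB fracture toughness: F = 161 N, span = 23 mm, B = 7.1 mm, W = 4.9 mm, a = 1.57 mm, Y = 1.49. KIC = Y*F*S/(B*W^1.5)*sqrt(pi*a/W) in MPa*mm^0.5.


KIC = 1.49*161*23/(7.1*4.9^1.5)*sqrt(pi*1.57/4.9) = 71.88

71.88


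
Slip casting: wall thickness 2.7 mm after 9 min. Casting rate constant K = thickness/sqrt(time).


K = 2.7 / sqrt(9) = 2.7 / 3.0 = 0.9 mm/min^0.5

0.9


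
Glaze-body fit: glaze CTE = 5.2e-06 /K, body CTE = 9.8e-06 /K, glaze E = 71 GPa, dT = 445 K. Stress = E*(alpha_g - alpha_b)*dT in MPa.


Stress = 71*1000*(5.2e-06 - 9.8e-06)*445 = -145.3 MPa

-145.3


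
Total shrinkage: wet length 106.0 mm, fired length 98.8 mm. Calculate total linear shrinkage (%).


TS = (106.0 - 98.8) / 106.0 * 100 = 6.79%

6.79


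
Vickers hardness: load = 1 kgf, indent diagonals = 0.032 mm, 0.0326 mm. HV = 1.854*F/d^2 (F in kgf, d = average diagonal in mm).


d_avg = (0.032+0.0326)/2 = 0.0323 mm
HV = 1.854*1/0.0323^2 = 1777

1777


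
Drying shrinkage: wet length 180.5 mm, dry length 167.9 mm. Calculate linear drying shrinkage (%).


DS = (180.5 - 167.9) / 180.5 * 100 = 6.98%

6.98


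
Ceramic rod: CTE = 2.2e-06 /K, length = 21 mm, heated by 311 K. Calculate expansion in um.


dL = 2.2e-06 * 21 * 311 * 1000 = 14.368 um

14.368


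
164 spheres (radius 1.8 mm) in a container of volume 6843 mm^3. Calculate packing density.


V_sphere = 4/3*pi*1.8^3 = 24.429 mm^3
Total V = 164*24.429 = 4006.356 mm^3
PD = 4006.356 / 6843 = 0.585

0.585


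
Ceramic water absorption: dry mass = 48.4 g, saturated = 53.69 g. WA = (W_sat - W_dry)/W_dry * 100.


WA = (53.69 - 48.4) / 48.4 * 100 = 10.93%

10.93


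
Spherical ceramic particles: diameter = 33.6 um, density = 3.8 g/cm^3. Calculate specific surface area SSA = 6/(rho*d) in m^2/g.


SSA = 6 / (3.8 * 33.6) = 0.047 m^2/g

0.047


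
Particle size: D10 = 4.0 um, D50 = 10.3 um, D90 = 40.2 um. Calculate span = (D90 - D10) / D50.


Span = (40.2 - 4.0) / 10.3 = 36.2 / 10.3 = 3.515

3.515


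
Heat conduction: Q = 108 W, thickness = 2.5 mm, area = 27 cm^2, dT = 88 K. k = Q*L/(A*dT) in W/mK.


k = 108*2.5/1000/(27/10000*88) = 1.14 W/mK

1.14


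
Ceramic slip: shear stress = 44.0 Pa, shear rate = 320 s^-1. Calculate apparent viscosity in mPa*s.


eta = tau/gamma * 1000 = 44.0/320 * 1000 = 137.5 mPa*s

137.5


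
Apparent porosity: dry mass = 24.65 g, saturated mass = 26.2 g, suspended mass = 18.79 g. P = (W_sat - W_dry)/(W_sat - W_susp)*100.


P = (26.2 - 24.65) / (26.2 - 18.79) * 100 = 1.55 / 7.41 * 100 = 20.9%

20.9


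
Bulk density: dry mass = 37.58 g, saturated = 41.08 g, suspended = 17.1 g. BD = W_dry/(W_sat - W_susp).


BD = 37.58 / (41.08 - 17.1) = 37.58 / 23.98 = 1.567 g/cm^3

1.567


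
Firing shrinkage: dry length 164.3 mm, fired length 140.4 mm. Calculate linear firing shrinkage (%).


FS = (164.3 - 140.4) / 164.3 * 100 = 14.55%

14.55


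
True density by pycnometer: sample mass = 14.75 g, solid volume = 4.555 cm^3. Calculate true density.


TD = 14.75 / 4.555 = 3.238 g/cm^3

3.238


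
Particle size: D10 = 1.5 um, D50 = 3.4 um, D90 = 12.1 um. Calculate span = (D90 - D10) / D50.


Span = (12.1 - 1.5) / 3.4 = 10.6 / 3.4 = 3.118

3.118


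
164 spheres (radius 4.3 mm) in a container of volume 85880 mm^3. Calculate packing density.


V_sphere = 4/3*pi*4.3^3 = 333.0381 mm^3
Total V = 164*333.0381 = 54618.2484 mm^3
PD = 54618.2484 / 85880 = 0.636

0.636


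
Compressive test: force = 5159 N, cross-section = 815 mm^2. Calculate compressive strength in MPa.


CS = 5159 / 815 = 6.3 MPa

6.3


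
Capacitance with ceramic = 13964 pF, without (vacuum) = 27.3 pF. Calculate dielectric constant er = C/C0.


er = 13964 / 27.3 = 511.5

511.5


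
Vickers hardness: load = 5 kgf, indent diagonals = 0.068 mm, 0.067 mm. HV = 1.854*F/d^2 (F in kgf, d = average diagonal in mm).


d_avg = (0.068+0.067)/2 = 0.0675 mm
HV = 1.854*5/0.0675^2 = 2035

2035


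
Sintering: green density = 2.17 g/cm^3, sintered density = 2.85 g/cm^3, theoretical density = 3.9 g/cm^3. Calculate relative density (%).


Relative = 2.85 / 3.9 * 100 = 73.1%

73.1


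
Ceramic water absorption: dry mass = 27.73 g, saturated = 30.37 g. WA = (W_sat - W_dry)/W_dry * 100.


WA = (30.37 - 27.73) / 27.73 * 100 = 9.52%

9.52


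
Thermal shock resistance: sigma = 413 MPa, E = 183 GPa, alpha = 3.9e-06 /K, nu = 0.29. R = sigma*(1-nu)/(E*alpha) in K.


R = 413*(1-0.29)/(183*1000*3.9e-06) = 411 K

411


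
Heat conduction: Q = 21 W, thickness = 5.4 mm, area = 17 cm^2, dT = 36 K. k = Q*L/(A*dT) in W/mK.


k = 21*5.4/1000/(17/10000*36) = 1.85 W/mK

1.85


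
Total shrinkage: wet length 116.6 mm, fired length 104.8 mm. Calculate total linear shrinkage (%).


TS = (116.6 - 104.8) / 116.6 * 100 = 10.12%

10.12


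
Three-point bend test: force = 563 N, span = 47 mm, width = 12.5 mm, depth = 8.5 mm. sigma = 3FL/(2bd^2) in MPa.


sigma = 3*563*47/(2*12.5*8.5^2) = 43.9 MPa

43.9


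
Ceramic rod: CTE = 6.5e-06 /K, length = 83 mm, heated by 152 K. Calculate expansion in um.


dL = 6.5e-06 * 83 * 152 * 1000 = 82.004 um

82.004


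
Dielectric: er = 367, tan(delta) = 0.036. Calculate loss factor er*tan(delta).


Loss = 367 * 0.036 = 13.212

13.212


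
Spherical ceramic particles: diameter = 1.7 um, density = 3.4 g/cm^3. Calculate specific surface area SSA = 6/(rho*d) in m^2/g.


SSA = 6 / (3.4 * 1.7) = 1.038 m^2/g

1.038


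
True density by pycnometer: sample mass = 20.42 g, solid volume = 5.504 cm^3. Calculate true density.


TD = 20.42 / 5.504 = 3.71 g/cm^3

3.71


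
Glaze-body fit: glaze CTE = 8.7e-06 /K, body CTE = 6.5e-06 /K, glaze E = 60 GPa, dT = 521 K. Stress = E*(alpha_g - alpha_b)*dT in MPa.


Stress = 60*1000*(8.7e-06 - 6.5e-06)*521 = 68.8 MPa

68.8


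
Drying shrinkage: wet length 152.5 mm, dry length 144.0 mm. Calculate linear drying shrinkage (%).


DS = (152.5 - 144.0) / 152.5 * 100 = 5.57%

5.57


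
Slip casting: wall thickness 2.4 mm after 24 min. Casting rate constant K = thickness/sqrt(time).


K = 2.4 / sqrt(24) = 2.4 / 4.899 = 0.49 mm/min^0.5

0.49


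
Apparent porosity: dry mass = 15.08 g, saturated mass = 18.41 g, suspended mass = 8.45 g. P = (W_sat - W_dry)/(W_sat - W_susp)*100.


P = (18.41 - 15.08) / (18.41 - 8.45) * 100 = 3.33 / 9.96 * 100 = 33.4%

33.4


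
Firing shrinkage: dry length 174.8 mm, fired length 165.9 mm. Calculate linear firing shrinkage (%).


FS = (174.8 - 165.9) / 174.8 * 100 = 5.09%

5.09


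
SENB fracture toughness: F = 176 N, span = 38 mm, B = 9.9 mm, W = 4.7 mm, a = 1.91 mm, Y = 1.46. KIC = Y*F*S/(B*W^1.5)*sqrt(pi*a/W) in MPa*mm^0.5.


KIC = 1.46*176*38/(9.9*4.7^1.5)*sqrt(pi*1.91/4.7) = 109.37

109.37


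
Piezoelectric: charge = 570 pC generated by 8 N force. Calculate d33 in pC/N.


d33 = 570 / 8 = 71.3 pC/N

71.3


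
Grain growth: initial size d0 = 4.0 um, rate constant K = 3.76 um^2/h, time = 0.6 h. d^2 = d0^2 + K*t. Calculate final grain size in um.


d^2 = 4.0^2 + 3.76*0.6 = 18.256
d = sqrt(18.256) = 4.27 um

4.27


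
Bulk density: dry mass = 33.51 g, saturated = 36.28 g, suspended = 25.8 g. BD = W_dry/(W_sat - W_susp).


BD = 33.51 / (36.28 - 25.8) = 33.51 / 10.48 = 3.198 g/cm^3

3.198


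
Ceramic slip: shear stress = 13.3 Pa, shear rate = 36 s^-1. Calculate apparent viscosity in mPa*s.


eta = tau/gamma * 1000 = 13.3/36 * 1000 = 369.4 mPa*s

369.4


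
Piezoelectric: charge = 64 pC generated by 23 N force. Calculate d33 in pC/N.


d33 = 64 / 23 = 2.8 pC/N

2.8


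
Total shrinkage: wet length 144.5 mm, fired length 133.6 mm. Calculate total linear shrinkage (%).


TS = (144.5 - 133.6) / 144.5 * 100 = 7.54%

7.54


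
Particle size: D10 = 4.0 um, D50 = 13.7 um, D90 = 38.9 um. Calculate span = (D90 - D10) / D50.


Span = (38.9 - 4.0) / 13.7 = 34.9 / 13.7 = 2.547

2.547


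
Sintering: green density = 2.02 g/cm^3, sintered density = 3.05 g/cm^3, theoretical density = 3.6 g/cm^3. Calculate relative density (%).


Relative = 3.05 / 3.6 * 100 = 84.7%

84.7


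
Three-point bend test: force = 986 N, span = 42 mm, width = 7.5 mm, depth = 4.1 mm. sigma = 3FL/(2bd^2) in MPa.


sigma = 3*986*42/(2*7.5*4.1^2) = 492.7 MPa

492.7


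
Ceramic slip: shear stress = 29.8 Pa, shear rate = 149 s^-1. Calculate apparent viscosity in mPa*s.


eta = tau/gamma * 1000 = 29.8/149 * 1000 = 200.0 mPa*s

200.0


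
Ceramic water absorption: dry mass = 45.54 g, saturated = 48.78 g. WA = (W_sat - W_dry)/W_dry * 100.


WA = (48.78 - 45.54) / 45.54 * 100 = 7.11%

7.11


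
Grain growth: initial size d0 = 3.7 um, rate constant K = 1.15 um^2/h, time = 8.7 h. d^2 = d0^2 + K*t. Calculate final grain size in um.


d^2 = 3.7^2 + 1.15*8.7 = 23.695
d = sqrt(23.695) = 4.87 um

4.87


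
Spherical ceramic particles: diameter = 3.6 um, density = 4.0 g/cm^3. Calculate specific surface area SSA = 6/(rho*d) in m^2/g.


SSA = 6 / (4.0 * 3.6) = 0.417 m^2/g

0.417


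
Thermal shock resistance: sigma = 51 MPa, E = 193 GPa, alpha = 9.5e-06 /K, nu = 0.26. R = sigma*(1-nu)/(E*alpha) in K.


R = 51*(1-0.26)/(193*1000*9.5e-06) = 21 K

21


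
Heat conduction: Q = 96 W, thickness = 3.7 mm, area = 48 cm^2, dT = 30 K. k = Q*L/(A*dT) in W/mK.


k = 96*3.7/1000/(48/10000*30) = 2.47 W/mK

2.47


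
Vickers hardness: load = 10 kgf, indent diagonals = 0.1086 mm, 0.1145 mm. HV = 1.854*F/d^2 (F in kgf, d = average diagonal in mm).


d_avg = (0.1086+0.1145)/2 = 0.11155 mm
HV = 1.854*10/0.11155^2 = 1490

1490


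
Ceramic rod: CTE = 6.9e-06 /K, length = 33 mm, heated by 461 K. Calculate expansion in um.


dL = 6.9e-06 * 33 * 461 * 1000 = 104.97 um

104.97


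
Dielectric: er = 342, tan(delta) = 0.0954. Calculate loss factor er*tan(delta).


Loss = 342 * 0.0954 = 32.627

32.627


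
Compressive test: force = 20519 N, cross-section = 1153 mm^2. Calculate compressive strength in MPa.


CS = 20519 / 1153 = 17.8 MPa

17.8


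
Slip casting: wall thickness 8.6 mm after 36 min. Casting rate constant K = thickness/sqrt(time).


K = 8.6 / sqrt(36) = 8.6 / 6.0 = 1.433 mm/min^0.5

1.433


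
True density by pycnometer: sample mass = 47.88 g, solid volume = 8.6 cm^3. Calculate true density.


TD = 47.88 / 8.6 = 5.567 g/cm^3

5.567


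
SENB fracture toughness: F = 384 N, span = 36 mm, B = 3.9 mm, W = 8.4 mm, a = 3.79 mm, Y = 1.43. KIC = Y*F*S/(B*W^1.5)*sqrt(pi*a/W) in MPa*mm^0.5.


KIC = 1.43*384*36/(3.9*8.4^1.5)*sqrt(pi*3.79/8.4) = 247.88

247.88


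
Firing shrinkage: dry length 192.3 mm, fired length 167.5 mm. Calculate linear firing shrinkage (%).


FS = (192.3 - 167.5) / 192.3 * 100 = 12.9%

12.9


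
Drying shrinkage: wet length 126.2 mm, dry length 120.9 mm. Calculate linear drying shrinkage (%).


DS = (126.2 - 120.9) / 126.2 * 100 = 4.2%

4.2


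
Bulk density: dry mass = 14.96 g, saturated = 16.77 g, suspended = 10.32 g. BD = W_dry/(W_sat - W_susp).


BD = 14.96 / (16.77 - 10.32) = 14.96 / 6.45 = 2.319 g/cm^3

2.319


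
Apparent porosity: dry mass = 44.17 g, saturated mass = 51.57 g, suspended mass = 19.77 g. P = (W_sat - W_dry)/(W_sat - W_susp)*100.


P = (51.57 - 44.17) / (51.57 - 19.77) * 100 = 7.4 / 31.8 * 100 = 23.3%

23.3


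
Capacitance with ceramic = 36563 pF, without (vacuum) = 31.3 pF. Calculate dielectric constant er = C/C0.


er = 36563 / 31.3 = 1168.15

1168.15


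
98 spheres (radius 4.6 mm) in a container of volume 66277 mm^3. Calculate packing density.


V_sphere = 4/3*pi*4.6^3 = 407.7201 mm^3
Total V = 98*407.7201 = 39956.5698 mm^3
PD = 39956.5698 / 66277 = 0.603

0.603


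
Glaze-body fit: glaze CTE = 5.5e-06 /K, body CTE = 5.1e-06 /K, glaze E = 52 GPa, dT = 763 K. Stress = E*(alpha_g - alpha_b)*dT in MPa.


Stress = 52*1000*(5.5e-06 - 5.1e-06)*763 = 15.9 MPa

15.9


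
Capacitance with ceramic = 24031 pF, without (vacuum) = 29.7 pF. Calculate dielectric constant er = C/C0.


er = 24031 / 29.7 = 809.12

809.12


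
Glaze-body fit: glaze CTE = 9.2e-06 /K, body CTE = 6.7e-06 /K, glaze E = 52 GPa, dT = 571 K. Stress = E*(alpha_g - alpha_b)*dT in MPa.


Stress = 52*1000*(9.2e-06 - 6.7e-06)*571 = 74.2 MPa

74.2


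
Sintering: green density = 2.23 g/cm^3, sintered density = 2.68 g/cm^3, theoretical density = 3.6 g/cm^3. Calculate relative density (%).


Relative = 2.68 / 3.6 * 100 = 74.4%

74.4


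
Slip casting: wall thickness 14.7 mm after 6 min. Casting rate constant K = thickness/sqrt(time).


K = 14.7 / sqrt(6) = 14.7 / 2.4495 = 6.001 mm/min^0.5

6.001


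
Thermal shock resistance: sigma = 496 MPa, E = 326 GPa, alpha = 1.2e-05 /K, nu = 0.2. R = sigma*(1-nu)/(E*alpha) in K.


R = 496*(1-0.2)/(326*1000*1.2e-05) = 101 K

101


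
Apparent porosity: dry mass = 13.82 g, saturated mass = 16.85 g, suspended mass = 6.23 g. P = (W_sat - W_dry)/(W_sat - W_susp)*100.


P = (16.85 - 13.82) / (16.85 - 6.23) * 100 = 3.03 / 10.62 * 100 = 28.5%

28.5


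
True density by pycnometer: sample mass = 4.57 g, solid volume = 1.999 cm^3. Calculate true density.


TD = 4.57 / 1.999 = 2.286 g/cm^3

2.286


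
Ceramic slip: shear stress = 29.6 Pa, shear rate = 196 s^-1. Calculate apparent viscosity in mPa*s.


eta = tau/gamma * 1000 = 29.6/196 * 1000 = 151.0 mPa*s

151.0


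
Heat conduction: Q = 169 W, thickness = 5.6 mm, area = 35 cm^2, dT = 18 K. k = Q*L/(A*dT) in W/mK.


k = 169*5.6/1000/(35/10000*18) = 15.02 W/mK

15.02


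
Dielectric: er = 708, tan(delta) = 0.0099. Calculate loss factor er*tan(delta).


Loss = 708 * 0.0099 = 7.009

7.009


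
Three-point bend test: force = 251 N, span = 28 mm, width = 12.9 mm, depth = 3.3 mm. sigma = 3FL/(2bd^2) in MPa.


sigma = 3*251*28/(2*12.9*3.3^2) = 75.0 MPa

75.0


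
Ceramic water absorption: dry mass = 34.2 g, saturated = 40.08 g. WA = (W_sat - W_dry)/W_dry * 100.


WA = (40.08 - 34.2) / 34.2 * 100 = 17.19%

17.19


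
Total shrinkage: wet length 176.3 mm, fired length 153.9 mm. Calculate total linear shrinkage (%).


TS = (176.3 - 153.9) / 176.3 * 100 = 12.71%

12.71


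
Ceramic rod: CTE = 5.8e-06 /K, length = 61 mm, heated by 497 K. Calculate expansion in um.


dL = 5.8e-06 * 61 * 497 * 1000 = 175.839 um

175.839


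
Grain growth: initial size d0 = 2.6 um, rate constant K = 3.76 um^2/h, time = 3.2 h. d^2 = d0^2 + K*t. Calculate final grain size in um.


d^2 = 2.6^2 + 3.76*3.2 = 18.792
d = sqrt(18.792) = 4.33 um

4.33


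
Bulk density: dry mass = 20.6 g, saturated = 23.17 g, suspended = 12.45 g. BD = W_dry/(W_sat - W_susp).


BD = 20.6 / (23.17 - 12.45) = 20.6 / 10.72 = 1.922 g/cm^3

1.922


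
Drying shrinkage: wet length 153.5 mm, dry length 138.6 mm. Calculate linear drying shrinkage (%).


DS = (153.5 - 138.6) / 153.5 * 100 = 9.71%

9.71


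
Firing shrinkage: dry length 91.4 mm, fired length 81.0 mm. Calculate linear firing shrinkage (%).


FS = (91.4 - 81.0) / 91.4 * 100 = 11.38%

11.38


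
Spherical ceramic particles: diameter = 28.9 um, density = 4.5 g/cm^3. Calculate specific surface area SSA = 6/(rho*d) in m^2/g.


SSA = 6 / (4.5 * 28.9) = 0.046 m^2/g

0.046


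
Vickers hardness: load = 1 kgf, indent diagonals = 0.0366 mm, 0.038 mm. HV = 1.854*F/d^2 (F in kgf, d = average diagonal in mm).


d_avg = (0.0366+0.038)/2 = 0.0373 mm
HV = 1.854*1/0.0373^2 = 1333

1333


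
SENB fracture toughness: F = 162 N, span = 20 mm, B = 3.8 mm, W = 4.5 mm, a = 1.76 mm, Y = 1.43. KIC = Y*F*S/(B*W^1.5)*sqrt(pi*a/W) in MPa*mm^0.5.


KIC = 1.43*162*20/(3.8*4.5^1.5)*sqrt(pi*1.76/4.5) = 141.58

141.58


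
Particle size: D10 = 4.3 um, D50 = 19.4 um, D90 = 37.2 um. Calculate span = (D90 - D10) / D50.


Span = (37.2 - 4.3) / 19.4 = 32.9 / 19.4 = 1.696

1.696


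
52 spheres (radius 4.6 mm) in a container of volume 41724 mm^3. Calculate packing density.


V_sphere = 4/3*pi*4.6^3 = 407.7201 mm^3
Total V = 52*407.7201 = 21201.4452 mm^3
PD = 21201.4452 / 41724 = 0.508

0.508


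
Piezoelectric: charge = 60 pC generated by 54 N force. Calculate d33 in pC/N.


d33 = 60 / 54 = 1.1 pC/N

1.1


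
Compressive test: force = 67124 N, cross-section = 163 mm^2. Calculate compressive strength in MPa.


CS = 67124 / 163 = 411.8 MPa

411.8


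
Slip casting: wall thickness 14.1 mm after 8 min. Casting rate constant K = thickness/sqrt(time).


K = 14.1 / sqrt(8) = 14.1 / 2.8284 = 4.985 mm/min^0.5

4.985


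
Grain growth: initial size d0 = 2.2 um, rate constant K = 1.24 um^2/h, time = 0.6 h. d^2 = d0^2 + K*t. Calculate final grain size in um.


d^2 = 2.2^2 + 1.24*0.6 = 5.584
d = sqrt(5.584) = 2.36 um

2.36


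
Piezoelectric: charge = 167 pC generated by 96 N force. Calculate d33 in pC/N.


d33 = 167 / 96 = 1.7 pC/N

1.7


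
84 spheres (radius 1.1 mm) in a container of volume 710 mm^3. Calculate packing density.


V_sphere = 4/3*pi*1.1^3 = 5.5753 mm^3
Total V = 84*5.5753 = 468.3252 mm^3
PD = 468.3252 / 710 = 0.66

0.66


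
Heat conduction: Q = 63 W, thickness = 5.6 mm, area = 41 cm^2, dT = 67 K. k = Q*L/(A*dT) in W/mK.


k = 63*5.6/1000/(41/10000*67) = 1.28 W/mK

1.28


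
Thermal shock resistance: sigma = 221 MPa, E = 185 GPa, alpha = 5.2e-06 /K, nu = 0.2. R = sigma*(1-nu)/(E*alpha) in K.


R = 221*(1-0.2)/(185*1000*5.2e-06) = 184 K

184


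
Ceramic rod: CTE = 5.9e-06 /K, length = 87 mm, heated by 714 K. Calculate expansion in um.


dL = 5.9e-06 * 87 * 714 * 1000 = 366.496 um

366.496


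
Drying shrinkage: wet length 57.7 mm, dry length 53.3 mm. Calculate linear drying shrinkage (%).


DS = (57.7 - 53.3) / 57.7 * 100 = 7.63%

7.63


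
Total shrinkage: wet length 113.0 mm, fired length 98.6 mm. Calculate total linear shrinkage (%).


TS = (113.0 - 98.6) / 113.0 * 100 = 12.74%

12.74


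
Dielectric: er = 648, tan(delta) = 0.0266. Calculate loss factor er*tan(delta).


Loss = 648 * 0.0266 = 17.237

17.237


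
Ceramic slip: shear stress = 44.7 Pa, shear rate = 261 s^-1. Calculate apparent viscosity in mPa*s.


eta = tau/gamma * 1000 = 44.7/261 * 1000 = 171.3 mPa*s

171.3


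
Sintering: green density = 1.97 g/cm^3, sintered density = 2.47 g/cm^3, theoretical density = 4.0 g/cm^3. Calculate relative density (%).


Relative = 2.47 / 4.0 * 100 = 61.8%

61.8


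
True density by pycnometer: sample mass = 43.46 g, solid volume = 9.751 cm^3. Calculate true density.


TD = 43.46 / 9.751 = 4.457 g/cm^3

4.457


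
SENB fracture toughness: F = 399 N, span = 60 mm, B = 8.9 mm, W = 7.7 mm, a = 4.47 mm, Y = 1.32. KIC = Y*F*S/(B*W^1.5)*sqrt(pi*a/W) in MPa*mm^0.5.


KIC = 1.32*399*60/(8.9*7.7^1.5)*sqrt(pi*4.47/7.7) = 224.42

224.42


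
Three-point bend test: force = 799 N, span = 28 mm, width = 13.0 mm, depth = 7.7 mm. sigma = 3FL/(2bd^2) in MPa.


sigma = 3*799*28/(2*13.0*7.7^2) = 43.5 MPa

43.5


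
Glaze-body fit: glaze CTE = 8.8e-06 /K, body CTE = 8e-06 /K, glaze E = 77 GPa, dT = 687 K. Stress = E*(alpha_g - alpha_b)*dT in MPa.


Stress = 77*1000*(8.8e-06 - 8e-06)*687 = 42.3 MPa

42.3


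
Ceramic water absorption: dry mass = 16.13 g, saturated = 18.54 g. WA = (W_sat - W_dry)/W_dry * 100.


WA = (18.54 - 16.13) / 16.13 * 100 = 14.94%

14.94


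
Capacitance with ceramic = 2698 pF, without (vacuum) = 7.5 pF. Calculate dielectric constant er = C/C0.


er = 2698 / 7.5 = 359.73

359.73


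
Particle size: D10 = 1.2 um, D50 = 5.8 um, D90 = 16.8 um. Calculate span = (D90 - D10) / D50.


Span = (16.8 - 1.2) / 5.8 = 15.6 / 5.8 = 2.69

2.69


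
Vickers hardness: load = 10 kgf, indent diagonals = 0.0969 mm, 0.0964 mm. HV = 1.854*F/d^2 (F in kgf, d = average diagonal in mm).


d_avg = (0.0969+0.0964)/2 = 0.09665 mm
HV = 1.854*10/0.09665^2 = 1985

1985


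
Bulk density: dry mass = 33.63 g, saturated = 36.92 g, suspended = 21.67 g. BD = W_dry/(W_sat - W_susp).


BD = 33.63 / (36.92 - 21.67) = 33.63 / 15.25 = 2.205 g/cm^3

2.205


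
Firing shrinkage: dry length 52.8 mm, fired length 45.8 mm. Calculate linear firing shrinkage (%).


FS = (52.8 - 45.8) / 52.8 * 100 = 13.26%

13.26


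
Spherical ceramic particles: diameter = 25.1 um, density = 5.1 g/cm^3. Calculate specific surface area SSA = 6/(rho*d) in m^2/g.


SSA = 6 / (5.1 * 25.1) = 0.047 m^2/g

0.047


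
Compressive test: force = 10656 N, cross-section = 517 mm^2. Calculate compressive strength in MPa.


CS = 10656 / 517 = 20.6 MPa

20.6


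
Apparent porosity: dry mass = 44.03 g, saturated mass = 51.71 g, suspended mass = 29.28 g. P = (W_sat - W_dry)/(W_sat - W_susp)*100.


P = (51.71 - 44.03) / (51.71 - 29.28) * 100 = 7.68 / 22.43 * 100 = 34.2%

34.2


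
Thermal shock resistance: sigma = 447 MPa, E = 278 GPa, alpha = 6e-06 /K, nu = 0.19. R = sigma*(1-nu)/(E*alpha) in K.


R = 447*(1-0.19)/(278*1000*6e-06) = 217 K

217


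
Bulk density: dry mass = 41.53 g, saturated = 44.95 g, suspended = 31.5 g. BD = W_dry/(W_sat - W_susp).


BD = 41.53 / (44.95 - 31.5) = 41.53 / 13.45 = 3.088 g/cm^3

3.088


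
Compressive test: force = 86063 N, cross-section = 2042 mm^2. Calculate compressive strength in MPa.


CS = 86063 / 2042 = 42.1 MPa

42.1


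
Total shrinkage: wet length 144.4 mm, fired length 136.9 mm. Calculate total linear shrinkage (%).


TS = (144.4 - 136.9) / 144.4 * 100 = 5.19%

5.19


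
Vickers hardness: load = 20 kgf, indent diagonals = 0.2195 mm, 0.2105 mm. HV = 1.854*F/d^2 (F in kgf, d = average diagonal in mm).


d_avg = (0.2195+0.2105)/2 = 0.215 mm
HV = 1.854*20/0.215^2 = 802

802


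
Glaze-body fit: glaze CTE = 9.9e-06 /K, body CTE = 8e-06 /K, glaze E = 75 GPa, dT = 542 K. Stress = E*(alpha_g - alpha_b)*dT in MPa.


Stress = 75*1000*(9.9e-06 - 8e-06)*542 = 77.2 MPa

77.2


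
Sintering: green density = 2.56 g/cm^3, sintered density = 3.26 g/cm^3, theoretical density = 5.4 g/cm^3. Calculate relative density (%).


Relative = 3.26 / 5.4 * 100 = 60.4%

60.4


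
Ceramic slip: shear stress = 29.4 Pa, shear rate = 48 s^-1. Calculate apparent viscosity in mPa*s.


eta = tau/gamma * 1000 = 29.4/48 * 1000 = 612.5 mPa*s

612.5


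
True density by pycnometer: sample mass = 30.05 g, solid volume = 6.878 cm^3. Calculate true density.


TD = 30.05 / 6.878 = 4.369 g/cm^3

4.369


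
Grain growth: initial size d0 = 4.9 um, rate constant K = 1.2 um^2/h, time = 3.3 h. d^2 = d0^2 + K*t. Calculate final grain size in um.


d^2 = 4.9^2 + 1.2*3.3 = 27.97
d = sqrt(27.97) = 5.29 um

5.29


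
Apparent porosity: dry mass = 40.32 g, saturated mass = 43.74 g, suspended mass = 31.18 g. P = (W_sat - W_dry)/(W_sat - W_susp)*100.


P = (43.74 - 40.32) / (43.74 - 31.18) * 100 = 3.42 / 12.56 * 100 = 27.2%

27.2


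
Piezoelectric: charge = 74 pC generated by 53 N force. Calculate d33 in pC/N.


d33 = 74 / 53 = 1.4 pC/N

1.4


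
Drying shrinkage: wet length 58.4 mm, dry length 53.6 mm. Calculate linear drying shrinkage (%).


DS = (58.4 - 53.6) / 58.4 * 100 = 8.22%

8.22


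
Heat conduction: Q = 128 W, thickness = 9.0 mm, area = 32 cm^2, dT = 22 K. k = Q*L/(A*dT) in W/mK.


k = 128*9.0/1000/(32/10000*22) = 16.36 W/mK

16.36


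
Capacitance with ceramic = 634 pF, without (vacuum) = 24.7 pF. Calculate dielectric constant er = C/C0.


er = 634 / 24.7 = 25.67

25.67


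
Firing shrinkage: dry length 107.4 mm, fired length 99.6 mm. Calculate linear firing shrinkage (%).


FS = (107.4 - 99.6) / 107.4 * 100 = 7.26%

7.26


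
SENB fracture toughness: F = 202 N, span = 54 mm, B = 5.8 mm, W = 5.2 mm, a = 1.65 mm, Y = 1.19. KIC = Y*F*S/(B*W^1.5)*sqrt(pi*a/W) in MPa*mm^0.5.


KIC = 1.19*202*54/(5.8*5.2^1.5)*sqrt(pi*1.65/5.2) = 188.44

188.44


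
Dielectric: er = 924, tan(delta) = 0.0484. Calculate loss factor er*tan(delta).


Loss = 924 * 0.0484 = 44.722

44.722


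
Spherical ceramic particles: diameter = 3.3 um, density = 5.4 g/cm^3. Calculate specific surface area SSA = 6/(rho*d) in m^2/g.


SSA = 6 / (5.4 * 3.3) = 0.337 m^2/g

0.337


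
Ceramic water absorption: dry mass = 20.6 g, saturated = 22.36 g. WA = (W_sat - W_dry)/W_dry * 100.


WA = (22.36 - 20.6) / 20.6 * 100 = 8.54%

8.54


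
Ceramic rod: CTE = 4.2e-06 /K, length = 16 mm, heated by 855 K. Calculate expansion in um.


dL = 4.2e-06 * 16 * 855 * 1000 = 57.456 um

57.456


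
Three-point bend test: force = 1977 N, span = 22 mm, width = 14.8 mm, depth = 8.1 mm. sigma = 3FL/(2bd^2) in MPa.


sigma = 3*1977*22/(2*14.8*8.1^2) = 67.2 MPa

67.2


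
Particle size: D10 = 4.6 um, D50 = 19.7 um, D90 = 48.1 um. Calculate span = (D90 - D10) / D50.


Span = (48.1 - 4.6) / 19.7 = 43.5 / 19.7 = 2.208

2.208


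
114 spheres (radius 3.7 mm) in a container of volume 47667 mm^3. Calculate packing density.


V_sphere = 4/3*pi*3.7^3 = 212.1748 mm^3
Total V = 114*212.1748 = 24187.9272 mm^3
PD = 24187.9272 / 47667 = 0.507

0.507


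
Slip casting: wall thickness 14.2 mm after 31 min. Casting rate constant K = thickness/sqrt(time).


K = 14.2 / sqrt(31) = 14.2 / 5.5678 = 2.55 mm/min^0.5

2.55


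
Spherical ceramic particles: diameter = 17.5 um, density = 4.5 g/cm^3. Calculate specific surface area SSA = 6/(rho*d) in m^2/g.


SSA = 6 / (4.5 * 17.5) = 0.076 m^2/g

0.076


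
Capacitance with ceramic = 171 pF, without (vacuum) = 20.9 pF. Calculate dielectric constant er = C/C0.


er = 171 / 20.9 = 8.18

8.18


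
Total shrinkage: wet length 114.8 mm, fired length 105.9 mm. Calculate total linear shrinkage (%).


TS = (114.8 - 105.9) / 114.8 * 100 = 7.75%

7.75


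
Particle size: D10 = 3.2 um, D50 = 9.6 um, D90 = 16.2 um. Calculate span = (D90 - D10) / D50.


Span = (16.2 - 3.2) / 9.6 = 13.0 / 9.6 = 1.354

1.354


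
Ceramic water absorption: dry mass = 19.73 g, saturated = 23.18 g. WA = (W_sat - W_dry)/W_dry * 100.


WA = (23.18 - 19.73) / 19.73 * 100 = 17.49%

17.49


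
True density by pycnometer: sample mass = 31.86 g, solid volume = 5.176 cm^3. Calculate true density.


TD = 31.86 / 5.176 = 6.155 g/cm^3

6.155


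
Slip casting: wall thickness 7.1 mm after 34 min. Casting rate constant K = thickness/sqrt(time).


K = 7.1 / sqrt(34) = 7.1 / 5.831 = 1.218 mm/min^0.5

1.218


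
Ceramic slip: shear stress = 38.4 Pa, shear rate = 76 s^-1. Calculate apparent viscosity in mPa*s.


eta = tau/gamma * 1000 = 38.4/76 * 1000 = 505.3 mPa*s

505.3


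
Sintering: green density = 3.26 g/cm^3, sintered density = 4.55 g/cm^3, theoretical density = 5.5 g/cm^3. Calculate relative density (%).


Relative = 4.55 / 5.5 * 100 = 82.7%

82.7


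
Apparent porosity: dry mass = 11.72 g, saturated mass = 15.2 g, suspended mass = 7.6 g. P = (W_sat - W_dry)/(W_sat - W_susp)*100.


P = (15.2 - 11.72) / (15.2 - 7.6) * 100 = 3.48 / 7.6 * 100 = 45.8%

45.8


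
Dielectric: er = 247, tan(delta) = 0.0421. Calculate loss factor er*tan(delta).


Loss = 247 * 0.0421 = 10.399

10.399


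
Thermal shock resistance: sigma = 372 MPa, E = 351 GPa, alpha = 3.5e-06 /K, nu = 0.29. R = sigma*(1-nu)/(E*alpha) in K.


R = 372*(1-0.29)/(351*1000*3.5e-06) = 215 K

215


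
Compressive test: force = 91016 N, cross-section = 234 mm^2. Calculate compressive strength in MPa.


CS = 91016 / 234 = 389.0 MPa

389.0


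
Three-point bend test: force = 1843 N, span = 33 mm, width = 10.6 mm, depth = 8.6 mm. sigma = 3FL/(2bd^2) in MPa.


sigma = 3*1843*33/(2*10.6*8.6^2) = 116.4 MPa

116.4


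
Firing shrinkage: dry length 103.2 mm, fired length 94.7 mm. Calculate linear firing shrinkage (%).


FS = (103.2 - 94.7) / 103.2 * 100 = 8.24%

8.24


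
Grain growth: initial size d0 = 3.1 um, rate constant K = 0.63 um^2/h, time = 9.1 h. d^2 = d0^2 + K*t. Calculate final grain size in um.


d^2 = 3.1^2 + 0.63*9.1 = 15.343
d = sqrt(15.343) = 3.92 um

3.92


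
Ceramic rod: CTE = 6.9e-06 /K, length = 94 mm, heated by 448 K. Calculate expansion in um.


dL = 6.9e-06 * 94 * 448 * 1000 = 290.573 um

290.573


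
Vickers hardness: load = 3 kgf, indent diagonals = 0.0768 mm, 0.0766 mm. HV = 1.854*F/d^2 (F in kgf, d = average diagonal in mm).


d_avg = (0.0768+0.0766)/2 = 0.0767 mm
HV = 1.854*3/0.0767^2 = 945

945


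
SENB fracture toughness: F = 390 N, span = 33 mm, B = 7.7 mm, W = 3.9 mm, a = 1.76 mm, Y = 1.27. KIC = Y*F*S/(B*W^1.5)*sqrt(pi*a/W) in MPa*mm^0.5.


KIC = 1.27*390*33/(7.7*3.9^1.5)*sqrt(pi*1.76/3.9) = 328.17

328.17


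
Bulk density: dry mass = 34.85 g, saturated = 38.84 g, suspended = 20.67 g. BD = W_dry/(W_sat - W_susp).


BD = 34.85 / (38.84 - 20.67) = 34.85 / 18.17 = 1.918 g/cm^3

1.918


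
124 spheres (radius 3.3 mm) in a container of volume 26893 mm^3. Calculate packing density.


V_sphere = 4/3*pi*3.3^3 = 150.5326 mm^3
Total V = 124*150.5326 = 18666.0424 mm^3
PD = 18666.0424 / 26893 = 0.694

0.694


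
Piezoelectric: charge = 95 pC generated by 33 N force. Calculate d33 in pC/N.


d33 = 95 / 33 = 2.9 pC/N

2.9


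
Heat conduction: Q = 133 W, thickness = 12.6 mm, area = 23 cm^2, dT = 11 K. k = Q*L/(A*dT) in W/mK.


k = 133*12.6/1000/(23/10000*11) = 66.24 W/mK

66.24


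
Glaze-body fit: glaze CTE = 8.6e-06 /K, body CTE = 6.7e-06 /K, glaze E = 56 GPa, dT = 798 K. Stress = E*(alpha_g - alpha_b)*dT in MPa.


Stress = 56*1000*(8.6e-06 - 6.7e-06)*798 = 84.9 MPa

84.9


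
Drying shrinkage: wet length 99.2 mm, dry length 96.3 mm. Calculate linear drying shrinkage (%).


DS = (99.2 - 96.3) / 99.2 * 100 = 2.92%

2.92


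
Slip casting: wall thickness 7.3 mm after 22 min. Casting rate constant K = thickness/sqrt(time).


K = 7.3 / sqrt(22) = 7.3 / 4.6904 = 1.556 mm/min^0.5

1.556


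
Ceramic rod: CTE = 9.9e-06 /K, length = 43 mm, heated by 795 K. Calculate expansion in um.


dL = 9.9e-06 * 43 * 795 * 1000 = 338.432 um

338.432


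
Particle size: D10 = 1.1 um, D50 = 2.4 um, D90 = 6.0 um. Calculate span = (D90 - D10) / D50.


Span = (6.0 - 1.1) / 2.4 = 4.9 / 2.4 = 2.042

2.042


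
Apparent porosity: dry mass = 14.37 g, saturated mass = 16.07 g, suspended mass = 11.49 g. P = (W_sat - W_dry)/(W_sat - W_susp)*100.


P = (16.07 - 14.37) / (16.07 - 11.49) * 100 = 1.7 / 4.58 * 100 = 37.1%

37.1


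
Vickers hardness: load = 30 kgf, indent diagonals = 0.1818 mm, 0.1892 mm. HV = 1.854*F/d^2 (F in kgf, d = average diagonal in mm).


d_avg = (0.1818+0.1892)/2 = 0.1855 mm
HV = 1.854*30/0.1855^2 = 1616

1616


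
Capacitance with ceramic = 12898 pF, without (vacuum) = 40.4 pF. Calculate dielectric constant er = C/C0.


er = 12898 / 40.4 = 319.26

319.26


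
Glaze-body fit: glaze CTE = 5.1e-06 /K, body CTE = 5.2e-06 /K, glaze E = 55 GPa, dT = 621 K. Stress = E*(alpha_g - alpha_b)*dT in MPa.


Stress = 55*1000*(5.1e-06 - 5.2e-06)*621 = -3.4 MPa

-3.4


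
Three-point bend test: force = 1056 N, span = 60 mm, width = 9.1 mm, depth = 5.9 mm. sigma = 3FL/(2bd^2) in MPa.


sigma = 3*1056*60/(2*9.1*5.9^2) = 300.0 MPa

300.0


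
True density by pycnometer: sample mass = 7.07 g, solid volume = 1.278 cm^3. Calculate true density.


TD = 7.07 / 1.278 = 5.532 g/cm^3

5.532


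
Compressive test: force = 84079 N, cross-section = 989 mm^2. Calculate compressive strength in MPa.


CS = 84079 / 989 = 85.0 MPa

85.0


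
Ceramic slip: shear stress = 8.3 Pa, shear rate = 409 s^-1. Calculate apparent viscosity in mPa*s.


eta = tau/gamma * 1000 = 8.3/409 * 1000 = 20.3 mPa*s

20.3


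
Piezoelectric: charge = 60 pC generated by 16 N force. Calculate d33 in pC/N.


d33 = 60 / 16 = 3.8 pC/N

3.8


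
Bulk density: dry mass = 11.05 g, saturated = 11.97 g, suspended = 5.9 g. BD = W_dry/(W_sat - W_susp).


BD = 11.05 / (11.97 - 5.9) = 11.05 / 6.07 = 1.82 g/cm^3

1.82


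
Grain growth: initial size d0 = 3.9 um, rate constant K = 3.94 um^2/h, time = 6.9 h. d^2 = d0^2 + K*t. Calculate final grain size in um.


d^2 = 3.9^2 + 3.94*6.9 = 42.396
d = sqrt(42.396) = 6.51 um

6.51


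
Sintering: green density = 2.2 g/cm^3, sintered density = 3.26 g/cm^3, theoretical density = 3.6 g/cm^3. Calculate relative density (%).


Relative = 3.26 / 3.6 * 100 = 90.6%

90.6


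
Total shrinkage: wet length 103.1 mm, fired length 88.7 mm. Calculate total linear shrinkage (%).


TS = (103.1 - 88.7) / 103.1 * 100 = 13.97%

13.97


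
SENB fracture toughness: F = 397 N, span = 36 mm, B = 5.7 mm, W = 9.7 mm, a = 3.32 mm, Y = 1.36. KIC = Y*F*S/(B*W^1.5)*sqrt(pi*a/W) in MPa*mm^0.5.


KIC = 1.36*397*36/(5.7*9.7^1.5)*sqrt(pi*3.32/9.7) = 117.05

117.05


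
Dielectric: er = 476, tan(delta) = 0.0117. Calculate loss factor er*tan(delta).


Loss = 476 * 0.0117 = 5.569

5.569


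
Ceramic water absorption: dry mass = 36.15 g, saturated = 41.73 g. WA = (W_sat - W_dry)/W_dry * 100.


WA = (41.73 - 36.15) / 36.15 * 100 = 15.44%

15.44


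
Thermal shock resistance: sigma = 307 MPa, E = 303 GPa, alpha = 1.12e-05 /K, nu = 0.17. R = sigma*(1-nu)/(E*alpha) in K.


R = 307*(1-0.17)/(303*1000*1.12e-05) = 75 K

75


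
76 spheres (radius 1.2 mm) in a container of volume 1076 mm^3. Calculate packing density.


V_sphere = 4/3*pi*1.2^3 = 7.2382 mm^3
Total V = 76*7.2382 = 550.1032 mm^3
PD = 550.1032 / 1076 = 0.511

0.511


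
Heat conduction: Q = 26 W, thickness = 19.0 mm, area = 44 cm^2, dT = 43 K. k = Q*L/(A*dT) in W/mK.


k = 26*19.0/1000/(44/10000*43) = 2.61 W/mK

2.61


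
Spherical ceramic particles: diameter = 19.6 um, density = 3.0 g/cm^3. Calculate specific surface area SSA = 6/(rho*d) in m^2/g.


SSA = 6 / (3.0 * 19.6) = 0.102 m^2/g

0.102


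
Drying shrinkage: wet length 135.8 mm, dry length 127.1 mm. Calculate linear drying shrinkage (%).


DS = (135.8 - 127.1) / 135.8 * 100 = 6.41%

6.41


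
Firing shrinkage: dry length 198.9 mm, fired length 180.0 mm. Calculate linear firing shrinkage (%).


FS = (198.9 - 180.0) / 198.9 * 100 = 9.5%

9.5


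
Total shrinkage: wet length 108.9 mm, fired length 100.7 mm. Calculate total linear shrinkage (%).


TS = (108.9 - 100.7) / 108.9 * 100 = 7.53%

7.53


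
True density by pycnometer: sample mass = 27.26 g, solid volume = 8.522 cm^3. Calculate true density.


TD = 27.26 / 8.522 = 3.199 g/cm^3

3.199


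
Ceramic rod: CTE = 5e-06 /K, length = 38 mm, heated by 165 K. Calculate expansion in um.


dL = 5e-06 * 38 * 165 * 1000 = 31.35 um

31.35


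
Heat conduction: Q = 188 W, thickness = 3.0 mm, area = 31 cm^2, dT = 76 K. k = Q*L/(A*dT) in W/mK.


k = 188*3.0/1000/(31/10000*76) = 2.39 W/mK

2.39


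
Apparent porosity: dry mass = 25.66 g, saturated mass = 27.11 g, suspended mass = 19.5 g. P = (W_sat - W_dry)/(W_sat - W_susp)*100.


P = (27.11 - 25.66) / (27.11 - 19.5) * 100 = 1.45 / 7.61 * 100 = 19.1%

19.1


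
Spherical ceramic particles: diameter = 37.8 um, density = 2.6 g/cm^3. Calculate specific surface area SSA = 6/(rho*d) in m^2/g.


SSA = 6 / (2.6 * 37.8) = 0.061 m^2/g

0.061


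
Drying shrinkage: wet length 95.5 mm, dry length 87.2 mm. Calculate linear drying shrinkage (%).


DS = (95.5 - 87.2) / 95.5 * 100 = 8.69%

8.69


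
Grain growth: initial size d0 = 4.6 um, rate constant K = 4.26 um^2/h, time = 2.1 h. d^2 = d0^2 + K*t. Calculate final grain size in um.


d^2 = 4.6^2 + 4.26*2.1 = 30.106
d = sqrt(30.106) = 5.49 um

5.49


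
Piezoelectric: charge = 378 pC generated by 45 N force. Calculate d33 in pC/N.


d33 = 378 / 45 = 8.4 pC/N

8.4


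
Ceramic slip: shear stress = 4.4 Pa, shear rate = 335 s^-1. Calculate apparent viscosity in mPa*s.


eta = tau/gamma * 1000 = 4.4/335 * 1000 = 13.1 mPa*s

13.1


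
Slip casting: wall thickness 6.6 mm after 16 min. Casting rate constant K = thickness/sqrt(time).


K = 6.6 / sqrt(16) = 6.6 / 4.0 = 1.65 mm/min^0.5

1.65


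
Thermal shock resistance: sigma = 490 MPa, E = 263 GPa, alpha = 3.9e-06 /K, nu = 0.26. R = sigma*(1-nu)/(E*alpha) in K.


R = 490*(1-0.26)/(263*1000*3.9e-06) = 354 K

354


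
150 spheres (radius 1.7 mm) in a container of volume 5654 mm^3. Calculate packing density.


V_sphere = 4/3*pi*1.7^3 = 20.5795 mm^3
Total V = 150*20.5795 = 3086.925 mm^3
PD = 3086.925 / 5654 = 0.546

0.546


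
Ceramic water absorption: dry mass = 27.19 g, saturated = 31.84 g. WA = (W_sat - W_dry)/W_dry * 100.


WA = (31.84 - 27.19) / 27.19 * 100 = 17.1%

17.1


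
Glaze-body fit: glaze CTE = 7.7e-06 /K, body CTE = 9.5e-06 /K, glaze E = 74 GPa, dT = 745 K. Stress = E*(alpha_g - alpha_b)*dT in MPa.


Stress = 74*1000*(7.7e-06 - 9.5e-06)*745 = -99.2 MPa

-99.2


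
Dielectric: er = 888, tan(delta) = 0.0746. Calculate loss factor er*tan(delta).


Loss = 888 * 0.0746 = 66.245

66.245


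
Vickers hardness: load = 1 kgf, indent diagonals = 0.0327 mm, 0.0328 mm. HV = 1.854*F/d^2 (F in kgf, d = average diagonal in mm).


d_avg = (0.0327+0.0328)/2 = 0.03275 mm
HV = 1.854*1/0.03275^2 = 1729

1729


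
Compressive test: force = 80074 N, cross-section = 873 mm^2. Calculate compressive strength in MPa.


CS = 80074 / 873 = 91.7 MPa

91.7


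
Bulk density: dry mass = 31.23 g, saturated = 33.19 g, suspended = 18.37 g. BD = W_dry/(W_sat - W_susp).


BD = 31.23 / (33.19 - 18.37) = 31.23 / 14.82 = 2.107 g/cm^3

2.107


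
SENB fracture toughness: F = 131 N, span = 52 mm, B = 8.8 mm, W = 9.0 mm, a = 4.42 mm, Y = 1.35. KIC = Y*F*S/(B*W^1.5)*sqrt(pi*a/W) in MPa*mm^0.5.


KIC = 1.35*131*52/(8.8*9.0^1.5)*sqrt(pi*4.42/9.0) = 48.08

48.08


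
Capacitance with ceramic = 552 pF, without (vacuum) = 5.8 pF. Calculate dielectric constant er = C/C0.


er = 552 / 5.8 = 95.17

95.17


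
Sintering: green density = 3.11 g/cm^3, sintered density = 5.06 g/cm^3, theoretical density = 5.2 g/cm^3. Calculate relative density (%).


Relative = 5.06 / 5.2 * 100 = 97.3%

97.3


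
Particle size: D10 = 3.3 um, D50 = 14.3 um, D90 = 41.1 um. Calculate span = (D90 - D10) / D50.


Span = (41.1 - 3.3) / 14.3 = 37.8 / 14.3 = 2.643

2.643


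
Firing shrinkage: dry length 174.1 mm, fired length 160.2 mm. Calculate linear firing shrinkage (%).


FS = (174.1 - 160.2) / 174.1 * 100 = 7.98%

7.98


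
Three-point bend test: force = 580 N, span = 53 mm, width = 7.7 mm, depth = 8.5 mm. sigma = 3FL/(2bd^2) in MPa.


sigma = 3*580*53/(2*7.7*8.5^2) = 82.9 MPa

82.9
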